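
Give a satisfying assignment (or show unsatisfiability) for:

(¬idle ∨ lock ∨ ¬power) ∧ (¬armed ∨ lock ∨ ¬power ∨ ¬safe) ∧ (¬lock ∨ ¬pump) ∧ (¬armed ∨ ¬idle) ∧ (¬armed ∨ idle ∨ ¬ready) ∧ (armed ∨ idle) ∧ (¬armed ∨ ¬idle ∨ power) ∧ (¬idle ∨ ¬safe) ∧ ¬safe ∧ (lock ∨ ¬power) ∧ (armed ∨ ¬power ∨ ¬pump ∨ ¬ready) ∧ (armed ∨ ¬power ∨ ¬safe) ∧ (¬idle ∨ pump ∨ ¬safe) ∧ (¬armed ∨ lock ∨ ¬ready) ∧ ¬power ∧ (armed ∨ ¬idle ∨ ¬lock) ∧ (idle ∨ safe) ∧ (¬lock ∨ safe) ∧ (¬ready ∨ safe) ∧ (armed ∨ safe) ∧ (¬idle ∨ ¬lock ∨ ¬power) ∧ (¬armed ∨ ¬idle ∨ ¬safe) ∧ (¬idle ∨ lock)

Unsatisfiable — no assignment works.

Case safe = True:
  Clause (¬safe) is falsified — contradiction.
Case safe = False:
  (¬power) forces power = False.
  (idle ∨ safe) forces idle = True.
  (¬armed ∨ ¬idle) forces armed = False.
  Clause (armed ∨ safe) is falsified — contradiction.
Both cases fail, so the formula is unsatisfiable.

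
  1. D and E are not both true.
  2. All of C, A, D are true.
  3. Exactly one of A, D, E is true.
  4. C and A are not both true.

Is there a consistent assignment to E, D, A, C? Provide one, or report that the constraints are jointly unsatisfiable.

Case A = True:
  (2) forces C = True.
  Constraint (4) is violated (C=T, A=T) — contradiction.
Case A = False:
  Constraint (2) is violated (A=F) — contradiction.
Both cases fail — unsatisfiable.

Unsatisfiable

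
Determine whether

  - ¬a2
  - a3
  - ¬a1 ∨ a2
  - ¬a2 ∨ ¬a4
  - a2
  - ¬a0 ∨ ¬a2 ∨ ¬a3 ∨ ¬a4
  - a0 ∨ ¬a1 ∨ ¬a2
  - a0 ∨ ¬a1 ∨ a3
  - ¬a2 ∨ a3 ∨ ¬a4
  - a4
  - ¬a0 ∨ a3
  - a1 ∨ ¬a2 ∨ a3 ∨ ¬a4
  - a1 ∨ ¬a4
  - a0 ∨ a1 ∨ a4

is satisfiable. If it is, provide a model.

No satisfying assignment exists.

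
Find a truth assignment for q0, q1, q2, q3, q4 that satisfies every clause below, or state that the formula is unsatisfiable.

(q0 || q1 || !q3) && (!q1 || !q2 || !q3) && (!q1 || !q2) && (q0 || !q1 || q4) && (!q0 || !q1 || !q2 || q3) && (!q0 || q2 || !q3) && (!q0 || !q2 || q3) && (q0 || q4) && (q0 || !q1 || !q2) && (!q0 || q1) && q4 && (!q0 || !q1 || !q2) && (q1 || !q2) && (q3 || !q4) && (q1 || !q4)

q0 = False; q1 = True; q2 = False; q3 = True; q4 = True

Unit clause (q4) forces q4 = True.
In (q3 || !q4) only q3 is left, so q3 = True.
In (q1 || !q4) only q1 is left, so q1 = True.
In (!q1 || !q2 || !q3) only !q2 is left, so q2 = False.
In (!q0 || q2 || !q3) only !q0 is left, so q0 = False.
All clauses satisfied.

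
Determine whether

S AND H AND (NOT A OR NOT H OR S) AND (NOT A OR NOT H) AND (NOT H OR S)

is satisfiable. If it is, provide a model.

S = True, H = True, A = False

Unit clause (S) forces S = True.
Unit clause (H) forces H = True.
In (NOT A OR NOT H) only NOT A is left, so A = False.
Check each clause:
  (S): S holds.
  (H): H holds.
  (NOT A OR NOT H OR S): NOT A holds.
  (NOT A OR NOT H): NOT A holds.
  (NOT H OR S): S holds.
All clauses satisfied.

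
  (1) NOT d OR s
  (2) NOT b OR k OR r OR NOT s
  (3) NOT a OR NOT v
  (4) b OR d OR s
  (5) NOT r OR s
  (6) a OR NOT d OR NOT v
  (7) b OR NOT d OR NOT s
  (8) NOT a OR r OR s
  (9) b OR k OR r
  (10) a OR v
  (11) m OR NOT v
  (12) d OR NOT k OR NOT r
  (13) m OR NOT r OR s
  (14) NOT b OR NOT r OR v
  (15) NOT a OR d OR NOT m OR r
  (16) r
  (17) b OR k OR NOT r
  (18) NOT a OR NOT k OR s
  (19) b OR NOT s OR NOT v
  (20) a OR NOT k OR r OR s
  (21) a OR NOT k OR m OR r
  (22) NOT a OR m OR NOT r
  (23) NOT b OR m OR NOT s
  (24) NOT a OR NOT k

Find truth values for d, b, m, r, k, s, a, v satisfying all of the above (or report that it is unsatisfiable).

d=F, b=T, m=T, r=T, k=F, s=T, a=F, v=T

Unit clause (r) forces r = True.
In (NOT r OR s) only s is left, so s = True.
Set d = False.
  then (d OR NOT k OR NOT r) forces k = False.
  then (b OR k OR NOT r) forces b = True.
  then (NOT b OR m OR NOT s) forces m = True.
  then (NOT b OR NOT r OR v) forces v = True.
  then (NOT a OR NOT v) forces a = False.
All clauses satisfied.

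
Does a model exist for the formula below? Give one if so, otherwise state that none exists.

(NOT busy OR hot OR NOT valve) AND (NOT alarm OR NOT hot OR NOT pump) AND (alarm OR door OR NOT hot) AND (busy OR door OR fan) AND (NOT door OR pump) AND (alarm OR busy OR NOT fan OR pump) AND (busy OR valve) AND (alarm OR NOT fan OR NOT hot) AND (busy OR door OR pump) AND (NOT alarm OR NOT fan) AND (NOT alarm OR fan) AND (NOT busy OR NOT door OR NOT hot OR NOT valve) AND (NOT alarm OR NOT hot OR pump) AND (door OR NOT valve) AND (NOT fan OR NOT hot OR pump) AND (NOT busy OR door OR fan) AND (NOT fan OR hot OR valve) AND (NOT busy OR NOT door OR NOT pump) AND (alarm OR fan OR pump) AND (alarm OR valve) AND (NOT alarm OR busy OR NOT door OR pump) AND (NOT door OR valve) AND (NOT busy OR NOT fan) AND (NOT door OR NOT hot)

Set busy = False.
  then (busy OR valve) forces valve = True.
  then (door OR NOT valve) forces door = True.
  then (NOT door OR NOT hot) forces hot = False.
  then (NOT door OR pump) forces pump = True.
Set fan = False.
  then (NOT alarm OR fan) forces alarm = False.
All clauses satisfied.

busy=F, valve=T, fan=F, pump=T, hot=F, door=T, alarm=F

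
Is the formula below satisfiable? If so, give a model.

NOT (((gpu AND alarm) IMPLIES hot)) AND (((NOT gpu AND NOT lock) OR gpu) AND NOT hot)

gpu = True, alarm = True, hot = False, lock = False

  NOT (((gpu AND alarm) IMPLIES hot)) = True
    (gpu AND alarm) IMPLIES hot = False
      gpu AND alarm = True
  ((NOT gpu AND NOT lock) OR gpu) AND NOT hot = True
    (NOT gpu AND NOT lock) OR gpu = True
      NOT gpu AND NOT lock = False
        NOT gpu = False
        NOT lock = True
    NOT hot = True
Both conjuncts True, so the formula holds.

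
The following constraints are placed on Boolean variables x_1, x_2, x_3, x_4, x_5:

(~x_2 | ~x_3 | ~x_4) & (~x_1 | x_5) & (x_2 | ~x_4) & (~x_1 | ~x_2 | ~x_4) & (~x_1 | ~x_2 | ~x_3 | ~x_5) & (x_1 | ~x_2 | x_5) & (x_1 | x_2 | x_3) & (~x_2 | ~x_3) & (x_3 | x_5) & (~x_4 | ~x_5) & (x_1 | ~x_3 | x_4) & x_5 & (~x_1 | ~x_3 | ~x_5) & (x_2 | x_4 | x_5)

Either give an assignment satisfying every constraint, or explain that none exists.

Unit clause (x_5) forces x_5 = True.
In (~x_4 | ~x_5) only ~x_4 is left, so x_4 = False.
Set x_1 = True.
  then (~x_1 | ~x_3 | ~x_5) forces x_3 = False.
Set x_2 = False.
All clauses satisfied.

x_1 = True; x_2 = False; x_3 = False; x_4 = False; x_5 = True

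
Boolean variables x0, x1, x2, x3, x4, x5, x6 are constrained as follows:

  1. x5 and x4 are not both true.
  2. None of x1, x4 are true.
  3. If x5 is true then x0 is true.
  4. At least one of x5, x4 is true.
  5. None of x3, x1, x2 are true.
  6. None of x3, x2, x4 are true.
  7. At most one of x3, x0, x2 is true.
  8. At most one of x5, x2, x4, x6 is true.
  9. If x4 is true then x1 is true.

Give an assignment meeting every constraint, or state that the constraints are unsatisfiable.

x0 = True, x1 = False, x2 = False, x3 = False, x4 = False, x5 = True, x6 = False

  (1) x5=T, x4=F — not both ✓
  (2) {x1, x4}: 0 true — none ✓
  (3) x5=T ⇒ x0: T ✓
  (4) {x5, x4}: 1 true — at least one ✓
  (5) {x3, x1, x2}: 0 true — none ✓
  (6) {x3, x2, x4}: 0 true — none ✓
  (7) {x3, x0, x2}: 1 true — at most one ✓
  (8) {x5, x2, x4, x6}: 1 true — at most one ✓
  (9) x4=F ⇒ x1: vacuous ✓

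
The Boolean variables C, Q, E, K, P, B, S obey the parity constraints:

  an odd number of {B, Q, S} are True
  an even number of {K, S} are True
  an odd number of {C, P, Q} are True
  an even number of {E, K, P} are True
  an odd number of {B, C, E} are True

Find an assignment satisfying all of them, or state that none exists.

Adding constraints 1, 2, 3, 4, 5 mod 2: every variable appears an even number of times on the left, so the left side is 0.
But the right sides sum to 1 (mod 2). 0 ≠ 1 — the system is inconsistent.

Unsatisfiable — no assignment works.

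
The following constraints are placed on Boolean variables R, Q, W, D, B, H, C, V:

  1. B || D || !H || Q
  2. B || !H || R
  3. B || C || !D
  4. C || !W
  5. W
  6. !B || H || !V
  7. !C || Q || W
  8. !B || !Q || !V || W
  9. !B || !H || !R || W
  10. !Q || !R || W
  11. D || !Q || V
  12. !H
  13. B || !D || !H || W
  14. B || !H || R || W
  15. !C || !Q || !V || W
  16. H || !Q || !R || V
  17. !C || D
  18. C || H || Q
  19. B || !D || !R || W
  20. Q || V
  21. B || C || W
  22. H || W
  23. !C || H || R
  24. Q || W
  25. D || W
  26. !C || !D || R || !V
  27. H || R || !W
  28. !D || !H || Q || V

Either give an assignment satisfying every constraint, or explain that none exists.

R = True, Q = False, W = True, D = True, B = False, H = False, C = True, V = True

Unit clause (W) forces W = True.
Unit clause (!H) forces H = False.
In (H || R || !W) only R is left, so R = True.
In (C || !W) only C is left, so C = True.
In (!C || D) only D is left, so D = True.
Set Q = False.
  then (Q || V) forces V = True.
  then (!B || H || !V) forces B = False.
All clauses satisfied.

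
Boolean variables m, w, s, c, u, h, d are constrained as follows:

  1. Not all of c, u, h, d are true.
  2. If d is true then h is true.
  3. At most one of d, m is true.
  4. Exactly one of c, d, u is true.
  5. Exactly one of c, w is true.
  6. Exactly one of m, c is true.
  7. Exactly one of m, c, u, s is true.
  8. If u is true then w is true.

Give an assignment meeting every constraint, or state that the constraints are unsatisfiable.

m = False, w = False, s = False, c = True, u = False, h = True, d = False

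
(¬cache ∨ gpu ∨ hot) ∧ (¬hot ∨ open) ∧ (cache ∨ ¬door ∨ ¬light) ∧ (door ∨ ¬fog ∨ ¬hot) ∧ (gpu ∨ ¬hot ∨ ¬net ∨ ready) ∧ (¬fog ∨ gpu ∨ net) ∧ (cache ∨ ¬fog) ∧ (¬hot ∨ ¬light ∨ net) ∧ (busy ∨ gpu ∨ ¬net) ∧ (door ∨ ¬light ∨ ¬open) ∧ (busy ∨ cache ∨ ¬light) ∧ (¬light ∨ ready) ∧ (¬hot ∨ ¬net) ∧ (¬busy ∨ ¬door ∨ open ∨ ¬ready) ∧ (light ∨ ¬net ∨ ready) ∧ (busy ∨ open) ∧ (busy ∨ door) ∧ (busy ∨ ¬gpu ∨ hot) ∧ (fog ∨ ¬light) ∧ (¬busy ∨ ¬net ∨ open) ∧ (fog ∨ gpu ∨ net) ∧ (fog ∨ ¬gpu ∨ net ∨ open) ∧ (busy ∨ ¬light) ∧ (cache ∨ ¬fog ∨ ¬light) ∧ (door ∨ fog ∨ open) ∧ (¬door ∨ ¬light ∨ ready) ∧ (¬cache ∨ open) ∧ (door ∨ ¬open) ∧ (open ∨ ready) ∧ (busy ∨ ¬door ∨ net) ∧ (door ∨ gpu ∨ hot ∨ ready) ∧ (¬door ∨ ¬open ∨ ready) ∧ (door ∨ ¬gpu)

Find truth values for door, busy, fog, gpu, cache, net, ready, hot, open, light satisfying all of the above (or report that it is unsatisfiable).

Set door = True.
Set busy = True.
Set fog = True.
  then (cache ∨ ¬fog) forces cache = True.
  then (¬cache ∨ open) forces open = True.
  then (¬door ∨ ¬open ∨ ready) forces ready = True.
Set gpu = True.
Set net = False.
Set hot = False.
Set light = False.
All clauses satisfied.

door = True; busy = True; fog = True; gpu = True; cache = True; net = False; ready = True; hot = False; open = True; light = False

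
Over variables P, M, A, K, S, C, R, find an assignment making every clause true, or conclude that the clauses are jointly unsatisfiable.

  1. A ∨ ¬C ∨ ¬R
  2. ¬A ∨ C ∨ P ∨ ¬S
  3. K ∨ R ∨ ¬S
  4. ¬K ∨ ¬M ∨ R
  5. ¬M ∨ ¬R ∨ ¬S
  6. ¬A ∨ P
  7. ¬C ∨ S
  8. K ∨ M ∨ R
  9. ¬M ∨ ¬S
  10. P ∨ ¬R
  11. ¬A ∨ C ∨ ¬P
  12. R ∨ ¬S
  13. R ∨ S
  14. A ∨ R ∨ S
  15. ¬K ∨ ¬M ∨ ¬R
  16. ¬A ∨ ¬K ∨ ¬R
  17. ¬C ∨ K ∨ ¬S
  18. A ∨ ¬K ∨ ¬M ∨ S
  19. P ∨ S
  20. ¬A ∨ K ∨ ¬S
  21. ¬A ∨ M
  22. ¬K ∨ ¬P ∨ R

Try P = False:
  (¬A ∨ P) forces A = False.
  (P ∨ ¬R) forces R = False.
  (R ∨ ¬S) forces S = False.
  clause (R ∨ S) is falsified — backtrack.
So P = True.
Set M = False.
  then (¬A ∨ M) forces A = False.
Set K = False.
  then (K ∨ M ∨ R) forces R = True.
  then (A ∨ ¬C ∨ ¬R) forces C = False.
Set S = True.
All clauses satisfied.

P = True, M = False, A = False, K = False, S = True, C = False, R = True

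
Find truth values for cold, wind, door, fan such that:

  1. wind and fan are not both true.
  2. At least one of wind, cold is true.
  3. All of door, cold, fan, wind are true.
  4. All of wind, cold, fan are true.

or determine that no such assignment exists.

Case wind = True:
  (1) with wind=T forces fan = False.
  Constraint (3) is violated (fan=F) — contradiction.
Case wind = False:
  Constraint (3) is violated (wind=F) — contradiction.
Both cases fail — unsatisfiable.

Unsatisfiable — no assignment works.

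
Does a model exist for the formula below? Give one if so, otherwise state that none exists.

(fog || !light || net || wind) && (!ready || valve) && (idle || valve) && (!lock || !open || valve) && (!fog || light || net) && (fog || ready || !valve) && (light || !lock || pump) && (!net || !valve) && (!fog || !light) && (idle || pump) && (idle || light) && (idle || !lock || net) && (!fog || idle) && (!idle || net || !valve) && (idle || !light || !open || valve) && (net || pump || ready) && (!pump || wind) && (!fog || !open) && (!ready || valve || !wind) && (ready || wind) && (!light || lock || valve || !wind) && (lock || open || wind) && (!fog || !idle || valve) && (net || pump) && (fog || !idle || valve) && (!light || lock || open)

idle=F; net=F; pump=T; valve=T; light=T; fog=F; ready=T; open=T; lock=F; wind=T

Set idle = False.
  then (idle || valve) forces valve = True.
  then (!net || !valve) forces net = False.
  then (idle || pump) forces pump = True.
  then (idle || light) forces light = True.
  then (idle || !lock || net) forces lock = False.
  then (!fog || idle) forces fog = False.
  then (!pump || wind) forces wind = True.
  then (!light || lock || open) forces open = True.
  then (fog || ready || !valve) forces ready = True.
All clauses satisfied.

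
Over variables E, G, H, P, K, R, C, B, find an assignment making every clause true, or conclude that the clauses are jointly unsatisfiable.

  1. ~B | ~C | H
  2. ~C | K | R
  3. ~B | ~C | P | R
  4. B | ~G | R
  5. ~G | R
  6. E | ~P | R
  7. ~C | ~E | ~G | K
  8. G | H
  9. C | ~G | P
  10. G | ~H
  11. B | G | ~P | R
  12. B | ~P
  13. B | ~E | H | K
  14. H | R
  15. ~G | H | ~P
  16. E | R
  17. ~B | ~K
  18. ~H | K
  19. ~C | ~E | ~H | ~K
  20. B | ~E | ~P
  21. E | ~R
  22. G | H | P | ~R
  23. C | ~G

E = True, G = True, H = False, P = False, K = True, R = True, C = True, B = False

Try E = False:
  (E | R) forces R = True.
  clause (E | ~R) is falsified — backtrack.
So E = True.
Set G = True.
  then (~G | R) forces R = True.
  then (C | ~G) forces C = True.
  then (~C | ~E | ~G | K) forces K = True.
  then (~B | ~K) forces B = False.
  then (~C | ~E | ~H | ~K) forces H = False.
  then (B | ~E | ~P) forces P = False.
All clauses satisfied.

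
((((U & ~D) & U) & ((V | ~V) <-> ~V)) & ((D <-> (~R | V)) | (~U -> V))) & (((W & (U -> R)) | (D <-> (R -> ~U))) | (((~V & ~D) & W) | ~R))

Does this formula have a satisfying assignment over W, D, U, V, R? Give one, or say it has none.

W = False, D = False, U = True, V = False, R = True

  (((U & ~D) & U) & ((V | ~V) <-> ~V)) & ((D <-> (~R | V)) | (~U -> V)) = True
    ((U & ~D) & U) & ((V | ~V) <-> ~V) = True
      (U & ~D) & U = True
        U & ~D = True
          ~D = True
      (V | ~V) <-> ~V = True
        V | ~V = True
          ~V = True
        ~V = True
    (D <-> (~R | V)) | (~U -> V) = True
      D <-> (~R | V) = True
        ~R | V = False
          ~R = False
      ~U -> V = True
        ~U = False
  ((W & (U -> R)) | (D <-> (R -> ~U))) | (((~V & ~D) & W) | ~R) = True
    (W & (U -> R)) | (D <-> (R -> ~U)) = True
      W & (U -> R) = False
        U -> R = True
      D <-> (R -> ~U) = True
        R -> ~U = False
          ~U = False
    ((~V & ~D) & W) | ~R = False
      (~V & ~D) & W = False
        ~V & ~D = True
          ~V = True
          ~D = True
      ~R = False
Both conjuncts True, so the formula holds.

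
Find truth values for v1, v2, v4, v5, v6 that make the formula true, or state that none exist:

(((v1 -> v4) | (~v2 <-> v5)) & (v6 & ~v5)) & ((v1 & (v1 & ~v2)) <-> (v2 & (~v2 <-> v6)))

v1=F; v2=F; v4=T; v5=F; v6=T

  ((v1 -> v4) | (~v2 <-> v5)) & (v6 & ~v5) = True
    (v1 -> v4) | (~v2 <-> v5) = True
      v1 -> v4 = True
      ~v2 <-> v5 = False
        ~v2 = True
    v6 & ~v5 = True
      ~v5 = True
  (v1 & (v1 & ~v2)) <-> (v2 & (~v2 <-> v6)) = True
    v1 & (v1 & ~v2) = False
      v1 & ~v2 = False
        ~v2 = True
    v2 & (~v2 <-> v6) = False
      ~v2 <-> v6 = True
        ~v2 = True
Both conjuncts True, so the formula holds.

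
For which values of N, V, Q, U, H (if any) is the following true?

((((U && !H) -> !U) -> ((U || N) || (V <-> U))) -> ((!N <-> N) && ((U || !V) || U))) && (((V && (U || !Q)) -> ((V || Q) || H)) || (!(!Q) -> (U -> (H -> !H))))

N=F; V=T; Q=F; U=F; H=T

  (((U && !H) -> !U) -> ((U || N) || (V <-> U))) -> ((!N <-> N) && ((U || !V) || U)) = True
    ((U && !H) -> !U) -> ((U || N) || (V <-> U)) = False
      (U && !H) -> !U = True
        U && !H = False
          !H = False
        !U = True
      (U || N) || (V <-> U) = False
        U || N = False
        V <-> U = False
    (!N <-> N) && ((U || !V) || U) = False
      !N <-> N = False
        !N = True
      (U || !V) || U = False
        U || !V = False
          !V = False
  ((V && (U || !Q)) -> ((V || Q) || H)) || (!(!Q) -> (U -> (H -> !H))) = True
    (V && (U || !Q)) -> ((V || Q) || H) = True
      V && (U || !Q) = True
        U || !Q = True
          !Q = True
      (V || Q) || H = True
        V || Q = True
    !(!Q) -> (U -> (H -> !H)) = True
      !(!Q) = False
        !Q = True
      U -> (H -> !H) = True
        H -> !H = False
          !H = False
Both conjuncts True, so the formula holds.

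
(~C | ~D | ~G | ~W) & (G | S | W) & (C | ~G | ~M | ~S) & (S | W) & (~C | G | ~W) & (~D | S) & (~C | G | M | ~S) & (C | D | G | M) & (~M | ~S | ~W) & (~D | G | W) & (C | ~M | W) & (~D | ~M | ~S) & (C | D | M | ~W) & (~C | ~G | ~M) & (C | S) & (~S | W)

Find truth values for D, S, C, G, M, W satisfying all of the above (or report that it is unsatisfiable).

D=T, S=T, C=F, G=T, M=F, W=T

Set D = True.
  then (~D | S) forces S = True.
  then (~D | ~M | ~S) forces M = False.
  then (~S | W) forces W = True.
Try C = True:
  (~C | ~D | ~G | ~W) forces G = False.
  clause (~C | G | ~W) is falsified — backtrack.
So C = False.
Set G = True.
All clauses satisfied.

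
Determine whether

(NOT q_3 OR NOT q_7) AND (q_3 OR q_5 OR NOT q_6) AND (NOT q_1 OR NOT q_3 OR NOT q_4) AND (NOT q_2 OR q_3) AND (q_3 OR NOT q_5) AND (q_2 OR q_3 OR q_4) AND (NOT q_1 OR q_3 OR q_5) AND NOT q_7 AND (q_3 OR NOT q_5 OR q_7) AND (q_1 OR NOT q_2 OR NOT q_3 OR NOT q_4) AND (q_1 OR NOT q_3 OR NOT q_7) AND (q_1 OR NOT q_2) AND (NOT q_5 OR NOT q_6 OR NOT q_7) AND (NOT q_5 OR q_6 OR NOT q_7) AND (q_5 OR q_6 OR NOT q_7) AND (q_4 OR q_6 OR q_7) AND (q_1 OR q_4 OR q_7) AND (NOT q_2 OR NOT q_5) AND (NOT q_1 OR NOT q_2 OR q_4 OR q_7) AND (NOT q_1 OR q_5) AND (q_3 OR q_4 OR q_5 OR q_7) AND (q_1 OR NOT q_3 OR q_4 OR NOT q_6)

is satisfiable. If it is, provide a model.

q_1: False; q_2: False; q_3: True; q_4: True; q_5: True; q_6: True; q_7: False

Unit clause (NOT q_7) forces q_7 = False.
Set q_1 = False.
  then (q_1 OR NOT q_2) forces q_2 = False.
  then (q_1 OR q_4 OR q_7) forces q_4 = True.
Set q_3 = True.
Set q_5 = True.
Set q_6 = True.
All clauses satisfied.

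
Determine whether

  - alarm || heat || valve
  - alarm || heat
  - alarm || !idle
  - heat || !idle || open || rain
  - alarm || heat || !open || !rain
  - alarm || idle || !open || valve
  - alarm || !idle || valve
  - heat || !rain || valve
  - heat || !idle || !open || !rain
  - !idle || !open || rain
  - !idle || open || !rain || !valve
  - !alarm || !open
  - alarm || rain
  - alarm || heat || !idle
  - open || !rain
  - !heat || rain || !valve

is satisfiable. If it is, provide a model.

open = False, valve = False, heat = True, idle = False, alarm = True, rain = False

Set open = False.
  then (open || !rain) forces rain = False.
  then (alarm || rain) forces alarm = True.
Set valve = False.
Set heat = True.
Set idle = False.
All clauses satisfied.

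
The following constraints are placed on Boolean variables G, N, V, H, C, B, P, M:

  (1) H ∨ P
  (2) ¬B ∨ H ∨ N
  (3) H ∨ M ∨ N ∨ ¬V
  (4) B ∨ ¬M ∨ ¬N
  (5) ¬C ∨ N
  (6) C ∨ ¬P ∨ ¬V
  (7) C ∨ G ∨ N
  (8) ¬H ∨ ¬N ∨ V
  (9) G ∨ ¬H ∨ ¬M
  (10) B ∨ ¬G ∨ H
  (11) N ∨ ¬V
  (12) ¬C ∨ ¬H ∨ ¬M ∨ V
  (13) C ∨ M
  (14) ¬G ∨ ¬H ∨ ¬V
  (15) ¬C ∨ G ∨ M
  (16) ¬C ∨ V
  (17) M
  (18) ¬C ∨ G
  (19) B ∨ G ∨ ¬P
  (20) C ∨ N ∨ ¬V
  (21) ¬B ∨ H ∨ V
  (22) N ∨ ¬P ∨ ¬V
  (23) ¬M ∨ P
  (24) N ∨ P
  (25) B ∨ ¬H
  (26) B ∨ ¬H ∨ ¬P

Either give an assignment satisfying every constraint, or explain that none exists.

Unit clause (M) forces M = True.
In (¬M ∨ P) only P is left, so P = True.
Set G = True.
Set N = False.
  then (¬C ∨ N) forces C = False.
  then (C ∨ ¬P ∨ ¬V) forces V = False.
Try H = False:
  (¬B ∨ H ∨ N) forces B = False.
  clause (B ∨ ¬G ∨ H) is falsified — backtrack.
So H = True.
  then (B ∨ ¬H) forces B = True.
All clauses satisfied.

G = True; N = False; V = False; H = True; C = False; B = True; P = True; M = True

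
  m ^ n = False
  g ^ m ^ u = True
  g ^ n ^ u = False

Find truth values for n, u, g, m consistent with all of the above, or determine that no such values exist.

Adding constraints 1, 2, 3 mod 2: every variable appears an even number of times on the left, so the left side is 0.
But the right sides sum to 1 (mod 2). 0 ≠ 1 — the system is inconsistent.

The formula is unsatisfiable.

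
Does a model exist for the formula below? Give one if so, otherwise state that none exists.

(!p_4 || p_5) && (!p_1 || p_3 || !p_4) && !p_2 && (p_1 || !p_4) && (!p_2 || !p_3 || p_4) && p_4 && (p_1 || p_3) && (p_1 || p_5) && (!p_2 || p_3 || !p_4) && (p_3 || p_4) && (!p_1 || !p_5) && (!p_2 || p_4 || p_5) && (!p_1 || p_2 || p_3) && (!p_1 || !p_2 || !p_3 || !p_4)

Case p_2 = True:
  Clause (!p_2) is falsified — contradiction.
Case p_2 = False:
  (p_4) forces p_4 = True.
  (!p_4 || p_5) forces p_5 = True.
  (p_1 || !p_4) forces p_1 = True.
  Clause (!p_1 || !p_5) is falsified — contradiction.
Both cases fail, so the formula is unsatisfiable.

UNSATISFIABLE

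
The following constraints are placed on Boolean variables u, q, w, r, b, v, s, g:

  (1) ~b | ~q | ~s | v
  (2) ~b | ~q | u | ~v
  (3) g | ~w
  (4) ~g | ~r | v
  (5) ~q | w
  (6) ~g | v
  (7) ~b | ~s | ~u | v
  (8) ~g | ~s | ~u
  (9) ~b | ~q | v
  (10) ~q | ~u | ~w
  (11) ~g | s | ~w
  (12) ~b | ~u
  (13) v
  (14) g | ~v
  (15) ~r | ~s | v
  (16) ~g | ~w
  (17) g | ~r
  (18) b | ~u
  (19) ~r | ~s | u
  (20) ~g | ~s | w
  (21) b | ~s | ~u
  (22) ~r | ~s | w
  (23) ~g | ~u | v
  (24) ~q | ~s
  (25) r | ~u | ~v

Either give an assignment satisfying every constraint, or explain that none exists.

u = False, q = False, w = False, r = False, b = False, v = True, s = False, g = True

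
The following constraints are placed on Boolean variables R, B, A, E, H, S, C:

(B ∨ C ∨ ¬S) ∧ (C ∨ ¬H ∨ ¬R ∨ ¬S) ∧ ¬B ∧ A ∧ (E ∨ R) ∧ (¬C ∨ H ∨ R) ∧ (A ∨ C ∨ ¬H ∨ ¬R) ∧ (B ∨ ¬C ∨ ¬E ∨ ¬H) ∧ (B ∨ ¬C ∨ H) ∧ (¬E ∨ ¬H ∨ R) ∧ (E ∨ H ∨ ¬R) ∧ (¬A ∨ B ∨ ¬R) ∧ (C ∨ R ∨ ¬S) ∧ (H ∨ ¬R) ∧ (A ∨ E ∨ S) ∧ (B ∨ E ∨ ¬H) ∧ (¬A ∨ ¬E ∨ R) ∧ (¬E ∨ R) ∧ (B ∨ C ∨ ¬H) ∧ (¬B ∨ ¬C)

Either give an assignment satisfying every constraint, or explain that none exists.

Unsatisfiable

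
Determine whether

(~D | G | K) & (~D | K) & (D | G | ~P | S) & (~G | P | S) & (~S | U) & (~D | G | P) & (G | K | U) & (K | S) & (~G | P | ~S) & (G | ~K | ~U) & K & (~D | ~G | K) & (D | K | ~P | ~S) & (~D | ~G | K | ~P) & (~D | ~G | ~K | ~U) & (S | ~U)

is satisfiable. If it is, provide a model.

G = True; K = True; P = True; D = False; U = True; S = True

Unit clause (K) forces K = True.
Set G = True.
Try P = False:
  (~G | P | S) forces S = True.
  clause (~G | P | ~S) is falsified — backtrack.
So P = True.
Set D = False.
Set U = True.
  then (S | ~U) forces S = True.
All clauses satisfied.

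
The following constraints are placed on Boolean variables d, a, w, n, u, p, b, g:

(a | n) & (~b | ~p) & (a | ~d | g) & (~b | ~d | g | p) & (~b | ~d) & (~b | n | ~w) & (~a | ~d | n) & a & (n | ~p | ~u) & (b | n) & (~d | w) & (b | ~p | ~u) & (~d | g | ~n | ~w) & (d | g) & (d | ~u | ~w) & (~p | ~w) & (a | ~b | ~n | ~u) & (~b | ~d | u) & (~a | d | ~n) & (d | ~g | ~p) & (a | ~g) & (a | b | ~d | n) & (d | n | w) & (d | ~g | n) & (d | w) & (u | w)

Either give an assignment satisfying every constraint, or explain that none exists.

d = True, a = True, w = True, n = True, u = True, p = False, b = False, g = True

Unit clause (a) forces a = True.
Try d = False:
  (d | g) forces g = True.
  (~a | d | ~n) forces n = False.
  clause (d | ~g | n) is falsified — backtrack.
So d = True.
  then (~b | ~d) forces b = False.
  then (~a | ~d | n) forces n = True.
  then (~d | w) forces w = True.
  then (~d | g | ~n | ~w) forces g = True.
  then (~p | ~w) forces p = False.
Set u = True.
All clauses satisfied.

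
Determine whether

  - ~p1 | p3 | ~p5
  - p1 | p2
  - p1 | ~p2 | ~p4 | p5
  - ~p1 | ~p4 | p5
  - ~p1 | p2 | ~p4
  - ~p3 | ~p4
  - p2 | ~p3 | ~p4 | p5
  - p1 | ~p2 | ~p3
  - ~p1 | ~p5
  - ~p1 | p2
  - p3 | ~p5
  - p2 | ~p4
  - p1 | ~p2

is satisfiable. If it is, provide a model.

p1 = True; p2 = True; p3 = True; p4 = False; p5 = False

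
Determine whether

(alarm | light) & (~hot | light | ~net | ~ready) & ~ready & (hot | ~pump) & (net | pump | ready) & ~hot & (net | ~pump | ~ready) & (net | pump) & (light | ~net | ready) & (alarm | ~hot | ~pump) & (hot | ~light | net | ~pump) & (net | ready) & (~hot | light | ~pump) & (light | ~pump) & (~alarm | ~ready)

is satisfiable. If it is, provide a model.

pump = False, ready = False, hot = False, net = True, light = True, alarm = False

Unit clause (~ready) forces ready = False.
Unit clause (~hot) forces hot = False.
In (net | ready) only net is left, so net = True.
In (hot | ~pump) only ~pump is left, so pump = False.
In (light | ~net | ready) only light is left, so light = True.
Set alarm = False.
All clauses satisfied.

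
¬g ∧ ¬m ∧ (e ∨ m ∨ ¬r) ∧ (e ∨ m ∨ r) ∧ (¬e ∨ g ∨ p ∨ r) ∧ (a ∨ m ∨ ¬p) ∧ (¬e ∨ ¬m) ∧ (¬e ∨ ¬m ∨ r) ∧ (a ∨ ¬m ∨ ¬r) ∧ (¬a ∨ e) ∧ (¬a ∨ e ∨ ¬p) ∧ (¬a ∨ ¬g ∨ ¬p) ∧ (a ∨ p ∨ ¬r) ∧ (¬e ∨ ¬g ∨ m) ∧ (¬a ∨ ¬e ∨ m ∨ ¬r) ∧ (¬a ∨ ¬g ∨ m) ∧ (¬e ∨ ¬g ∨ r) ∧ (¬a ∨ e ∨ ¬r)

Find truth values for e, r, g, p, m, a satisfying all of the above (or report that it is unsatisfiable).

e = True; r = False; g = False; p = True; m = False; a = True

Unit clause (¬g) forces g = False.
Unit clause (¬m) forces m = False.
Try e = False:
  (e ∨ m ∨ ¬r) forces r = False.
  clause (e ∨ m ∨ r) is falsified — backtrack.
So e = True.
Set r = False.
  then (¬e ∨ g ∨ p ∨ r) forces p = True.
  then (a ∨ m ∨ ¬p) forces a = True.
All clauses satisfied.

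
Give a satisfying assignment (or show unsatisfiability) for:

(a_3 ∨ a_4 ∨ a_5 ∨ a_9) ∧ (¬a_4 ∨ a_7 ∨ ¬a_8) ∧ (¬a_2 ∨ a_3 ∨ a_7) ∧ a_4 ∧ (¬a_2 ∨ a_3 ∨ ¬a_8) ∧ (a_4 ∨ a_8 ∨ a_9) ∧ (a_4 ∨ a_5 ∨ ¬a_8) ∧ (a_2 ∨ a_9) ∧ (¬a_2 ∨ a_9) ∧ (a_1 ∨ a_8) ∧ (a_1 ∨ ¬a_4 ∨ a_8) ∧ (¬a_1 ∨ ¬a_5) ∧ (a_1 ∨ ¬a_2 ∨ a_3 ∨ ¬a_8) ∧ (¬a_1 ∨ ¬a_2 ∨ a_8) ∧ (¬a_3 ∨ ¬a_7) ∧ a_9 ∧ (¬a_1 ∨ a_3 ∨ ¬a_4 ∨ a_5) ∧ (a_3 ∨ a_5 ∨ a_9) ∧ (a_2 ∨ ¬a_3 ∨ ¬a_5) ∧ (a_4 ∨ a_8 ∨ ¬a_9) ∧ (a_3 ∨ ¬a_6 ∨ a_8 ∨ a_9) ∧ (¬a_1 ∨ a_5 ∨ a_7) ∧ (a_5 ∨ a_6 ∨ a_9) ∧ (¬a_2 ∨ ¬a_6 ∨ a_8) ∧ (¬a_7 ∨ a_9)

a_1=F, a_2=F, a_3=F, a_4=T, a_5=T, a_6=T, a_7=T, a_8=T, a_9=T

Unit clause (a_4) forces a_4 = True.
Unit clause (a_9) forces a_9 = True.
Try a_1 = True:
  (¬a_1 ∨ ¬a_5) forces a_5 = False.
  (¬a_1 ∨ a_3 ∨ ¬a_4 ∨ a_5) forces a_3 = True.
  (¬a_3 ∨ ¬a_7) forces a_7 = False.
  clause (¬a_1 ∨ a_5 ∨ a_7) is falsified — backtrack.
So a_1 = False.
  then (a_1 ∨ a_8) forces a_8 = True.
  then (¬a_4 ∨ a_7 ∨ ¬a_8) forces a_7 = True.
  then (¬a_3 ∨ ¬a_7) forces a_3 = False.
  then (¬a_2 ∨ a_3 ∨ ¬a_8) forces a_2 = False.
Set a_5 = True.
Set a_6 = True.
All clauses satisfied.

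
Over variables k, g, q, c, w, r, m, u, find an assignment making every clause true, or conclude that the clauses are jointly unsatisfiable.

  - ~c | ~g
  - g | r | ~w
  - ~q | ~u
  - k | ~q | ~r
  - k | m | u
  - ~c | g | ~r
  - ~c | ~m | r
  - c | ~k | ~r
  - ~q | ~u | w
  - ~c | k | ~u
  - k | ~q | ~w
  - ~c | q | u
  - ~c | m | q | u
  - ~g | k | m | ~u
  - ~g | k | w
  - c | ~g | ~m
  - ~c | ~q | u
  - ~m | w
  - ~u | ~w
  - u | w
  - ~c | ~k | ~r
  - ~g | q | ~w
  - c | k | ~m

k=F; g=F; q=F; c=F; w=F; r=F; m=F; u=T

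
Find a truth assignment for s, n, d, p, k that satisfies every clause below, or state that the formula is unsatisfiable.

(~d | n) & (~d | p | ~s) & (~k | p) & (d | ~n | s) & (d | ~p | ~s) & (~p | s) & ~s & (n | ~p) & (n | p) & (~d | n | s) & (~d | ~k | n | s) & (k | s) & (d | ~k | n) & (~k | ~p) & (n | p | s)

UNSATISFIABLE

Case s = True:
  Clause (~s) is falsified — contradiction.
Case s = False:
  (~p | s) forces p = False.
  (~k | p) forces k = False.
  Clause (k | s) is falsified — contradiction.
Both cases fail, so the formula is unsatisfiable.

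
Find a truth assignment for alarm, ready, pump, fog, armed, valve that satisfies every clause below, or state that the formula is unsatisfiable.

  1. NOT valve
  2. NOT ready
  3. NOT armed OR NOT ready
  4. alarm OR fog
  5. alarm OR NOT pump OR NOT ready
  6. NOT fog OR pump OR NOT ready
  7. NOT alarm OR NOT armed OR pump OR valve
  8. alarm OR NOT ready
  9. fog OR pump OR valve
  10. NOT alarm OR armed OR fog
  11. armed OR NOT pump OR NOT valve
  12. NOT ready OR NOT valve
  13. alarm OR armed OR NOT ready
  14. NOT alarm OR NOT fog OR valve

alarm: False, ready: False, pump: False, fog: True, armed: True, valve: False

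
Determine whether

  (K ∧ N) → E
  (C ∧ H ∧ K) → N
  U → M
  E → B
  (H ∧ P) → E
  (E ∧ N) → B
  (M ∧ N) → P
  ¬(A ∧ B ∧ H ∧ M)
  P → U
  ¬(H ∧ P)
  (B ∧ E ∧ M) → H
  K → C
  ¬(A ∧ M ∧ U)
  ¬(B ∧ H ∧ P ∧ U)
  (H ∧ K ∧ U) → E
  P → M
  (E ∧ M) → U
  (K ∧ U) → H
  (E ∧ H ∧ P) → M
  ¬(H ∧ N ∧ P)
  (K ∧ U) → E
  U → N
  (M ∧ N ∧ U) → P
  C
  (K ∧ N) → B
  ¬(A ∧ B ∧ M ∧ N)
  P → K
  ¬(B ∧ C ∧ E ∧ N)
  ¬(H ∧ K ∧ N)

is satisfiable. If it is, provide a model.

B=T; N=T; M=F; K=F; C=T; H=T; P=F; E=F; A=F; U=F

Unit clause (C) forces C = True.
Set B = True.
Set N = True.
  then (¬B ∨ ¬C ∨ ¬E ∨ ¬N) forces E = False.
  then (E ∨ ¬K ∨ ¬N) forces K = False.
  then (K ∨ ¬P) forces P = False.
  then (¬M ∨ ¬N ∨ P) forces M = False.
  then (M ∨ ¬U) forces U = False.
Set H = True.
Set A = False.
All clauses satisfied.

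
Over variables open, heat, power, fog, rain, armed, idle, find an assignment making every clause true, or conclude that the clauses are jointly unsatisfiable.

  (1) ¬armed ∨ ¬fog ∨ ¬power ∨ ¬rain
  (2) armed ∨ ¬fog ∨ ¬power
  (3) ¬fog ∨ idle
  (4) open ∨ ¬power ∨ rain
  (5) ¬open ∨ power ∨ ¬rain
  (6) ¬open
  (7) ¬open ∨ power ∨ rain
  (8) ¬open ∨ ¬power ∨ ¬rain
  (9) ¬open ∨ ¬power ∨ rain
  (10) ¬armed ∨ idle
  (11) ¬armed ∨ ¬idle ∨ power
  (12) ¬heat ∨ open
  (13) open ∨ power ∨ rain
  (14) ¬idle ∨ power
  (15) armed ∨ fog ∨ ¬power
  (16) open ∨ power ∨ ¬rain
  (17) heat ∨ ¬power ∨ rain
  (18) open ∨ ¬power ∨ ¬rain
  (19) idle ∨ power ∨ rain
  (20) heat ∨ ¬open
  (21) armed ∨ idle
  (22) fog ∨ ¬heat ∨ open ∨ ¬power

Case power = True:
  (¬open) forces open = False.
  (open ∨ ¬power ∨ rain) forces rain = True.
  Clause (open ∨ ¬power ∨ ¬rain) is falsified — contradiction.
Case power = False:
  (¬open) forces open = False.
  (¬heat ∨ open) forces heat = False.
  (open ∨ power ∨ rain) forces rain = True.
  Clause (open ∨ power ∨ ¬rain) is falsified — contradiction.
Both cases fail, so the formula is unsatisfiable.

UNSATISFIABLE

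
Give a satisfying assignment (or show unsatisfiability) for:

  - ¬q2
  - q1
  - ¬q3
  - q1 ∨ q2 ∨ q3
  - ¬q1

Case q1 = True:
  Clause (¬q1) is falsified — contradiction.
Case q1 = False:
  Clause (q1) is falsified — contradiction.
Both cases fail, so the formula is unsatisfiable.

Unsatisfiable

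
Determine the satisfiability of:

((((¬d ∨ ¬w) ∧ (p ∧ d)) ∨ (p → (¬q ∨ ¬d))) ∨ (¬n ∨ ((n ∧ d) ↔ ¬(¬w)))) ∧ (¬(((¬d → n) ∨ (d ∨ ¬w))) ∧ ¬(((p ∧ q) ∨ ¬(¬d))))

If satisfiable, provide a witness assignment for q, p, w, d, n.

q = True; p = False; w = True; d = False; n = False

  (((¬d ∨ ¬w) ∧ (p ∧ d)) ∨ (p → (¬q ∨ ¬d))) ∨ (¬n ∨ ((n ∧ d) ↔ ¬(¬w))) = True
    ((¬d ∨ ¬w) ∧ (p ∧ d)) ∨ (p → (¬q ∨ ¬d)) = True
      (¬d ∨ ¬w) ∧ (p ∧ d) = False
        ¬d ∨ ¬w = True
          ¬d = True
          ¬w = False
        p ∧ d = False
      p → (¬q ∨ ¬d) = True
        ¬q ∨ ¬d = True
          ¬q = False
          ¬d = True
    ¬n ∨ ((n ∧ d) ↔ ¬(¬w)) = True
      ¬n = True
      (n ∧ d) ↔ ¬(¬w) = False
        n ∧ d = False
        ¬(¬w) = True
          ¬w = False
  ¬(((¬d → n) ∨ (d ∨ ¬w))) ∧ ¬(((p ∧ q) ∨ ¬(¬d))) = True
    ¬(((¬d → n) ∨ (d ∨ ¬w))) = True
      (¬d → n) ∨ (d ∨ ¬w) = False
        ¬d → n = False
          ¬d = True
        d ∨ ¬w = False
          ¬w = False
    ¬(((p ∧ q) ∨ ¬(¬d))) = True
      (p ∧ q) ∨ ¬(¬d) = False
        p ∧ q = False
        ¬(¬d) = False
          ¬d = True
Both conjuncts True, so the formula holds.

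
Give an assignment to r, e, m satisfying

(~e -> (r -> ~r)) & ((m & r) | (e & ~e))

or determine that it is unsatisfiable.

r = True, e = True, m = True

  ~e -> (r -> ~r) = True
    ~e = False
    r -> ~r = False
      ~r = False
  (m & r) | (e & ~e) = True
    m & r = True
    e & ~e = False
      ~e = False
Both conjuncts True, so the formula holds.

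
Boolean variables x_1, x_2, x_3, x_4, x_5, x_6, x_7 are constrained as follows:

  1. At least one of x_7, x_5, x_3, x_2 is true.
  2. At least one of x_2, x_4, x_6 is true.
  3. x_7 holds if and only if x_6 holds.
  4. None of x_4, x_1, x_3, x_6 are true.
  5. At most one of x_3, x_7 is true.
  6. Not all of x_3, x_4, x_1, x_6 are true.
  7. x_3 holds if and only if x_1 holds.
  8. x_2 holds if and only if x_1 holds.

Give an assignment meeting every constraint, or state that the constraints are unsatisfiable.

Case x_1 = True:
  Constraint (4) is violated (x_1=T) — contradiction.
Case x_1 = False:
  (4) forces x_4 = False.
  (4) forces x_3 = False.
  (4) forces x_6 = False.
  (2) with x_4=F, x_6=F forces x_2 = True.
  Constraint (8) is violated (x_2=T, x_1=F) — contradiction.
Both cases fail — unsatisfiable.

No satisfying assignment exists.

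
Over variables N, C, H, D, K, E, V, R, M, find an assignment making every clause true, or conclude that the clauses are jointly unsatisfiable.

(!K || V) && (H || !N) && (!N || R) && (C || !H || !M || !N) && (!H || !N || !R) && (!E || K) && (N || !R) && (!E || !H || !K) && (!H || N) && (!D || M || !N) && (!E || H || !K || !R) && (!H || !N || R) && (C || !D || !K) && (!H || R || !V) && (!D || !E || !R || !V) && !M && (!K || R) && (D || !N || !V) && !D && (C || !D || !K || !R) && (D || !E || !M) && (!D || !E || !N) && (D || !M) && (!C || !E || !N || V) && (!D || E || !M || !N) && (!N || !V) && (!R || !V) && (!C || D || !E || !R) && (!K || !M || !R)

N = False, C = True, H = False, D = False, K = False, E = False, V = False, R = False, M = False

Unit clause (!M) forces M = False.
Unit clause (!D) forces D = False.
Try N = True:
  (H || !N) forces H = True.
  (!N || R) forces R = True.
  clause (!H || !N || !R) is falsified — backtrack.
So N = False.
  then (N || !R) forces R = False.
  then (!H || N) forces H = False.
  then (!K || R) forces K = False.
  then (!E || K) forces E = False.
Set C = True.
Set V = False.
All clauses satisfied.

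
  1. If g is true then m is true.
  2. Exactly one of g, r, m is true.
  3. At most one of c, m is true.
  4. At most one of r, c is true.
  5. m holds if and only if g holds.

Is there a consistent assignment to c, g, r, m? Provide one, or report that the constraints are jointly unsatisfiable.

c: False; g: False; r: True; m: False

  (1) g=F ⇒ m: vacuous ✓
  (2) {g, r, m}: 1 true — exactly one ✓
  (3) {c, m}: 0 true — at most one ✓
  (4) {r, c}: 1 true — at most one ✓
  (5) m=F, g=F — same ✓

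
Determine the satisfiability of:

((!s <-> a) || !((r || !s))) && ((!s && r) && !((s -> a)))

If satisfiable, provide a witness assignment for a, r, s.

Case s = True: the conjunct !s is False.
Case s = False: the conjunct !((s -> a)) becomes !((False -> a)) = False.
Both cases fail — unsatisfiable.

No satisfying assignment exists.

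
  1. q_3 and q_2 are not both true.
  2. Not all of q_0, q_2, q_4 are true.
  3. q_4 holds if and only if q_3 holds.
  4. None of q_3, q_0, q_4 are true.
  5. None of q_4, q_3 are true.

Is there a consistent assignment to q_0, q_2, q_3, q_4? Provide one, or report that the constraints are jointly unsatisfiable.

q_0: False, q_2: False, q_3: False, q_4: False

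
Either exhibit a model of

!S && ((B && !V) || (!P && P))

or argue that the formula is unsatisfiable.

S = False, B = True, V = False, P = True

  !S = True
  (B && !V) || (!P && P) = True
    B && !V = True
      !V = True
    !P && P = False
      !P = False
Both conjuncts True, so the formula holds.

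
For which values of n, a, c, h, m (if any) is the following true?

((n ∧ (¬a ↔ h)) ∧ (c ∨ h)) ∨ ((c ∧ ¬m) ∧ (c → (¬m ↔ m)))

n=T; a=T; c=T; h=F; m=F

  ((n ∧ (¬a ↔ h)) ∧ (c ∨ h)) ∨ ((c ∧ ¬m) ∧ (c → (¬m ↔ m))) = True
    (n ∧ (¬a ↔ h)) ∧ (c ∨ h) = True
      n ∧ (¬a ↔ h) = True
        ¬a ↔ h = True
          ¬a = False
      c ∨ h = True
    (c ∧ ¬m) ∧ (c → (¬m ↔ m)) = False
      c ∧ ¬m = True
        ¬m = True
      c → (¬m ↔ m) = False
        ¬m ↔ m = False
          ¬m = True
The formula evaluates to True.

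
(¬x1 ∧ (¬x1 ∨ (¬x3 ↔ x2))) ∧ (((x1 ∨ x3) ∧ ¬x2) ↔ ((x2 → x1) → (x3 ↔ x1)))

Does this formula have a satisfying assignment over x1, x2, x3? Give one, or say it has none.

Case x1 = True: the conjunct ¬x1 is False.
Case x1 = False: the formula simplifies to (x3 ∧ ¬x2) ↔ (¬x2 → ¬x3).
  x2 = True: this becomes (x3 ∧ False) ↔ (False → ¬x3) = False.
  x2 = False: simplifies to x3 ↔ ¬x3.
    x3 = True: this becomes True ↔ ¬True = False.
    x3 = False: this becomes False ↔ ¬False = False.
Both cases fail — unsatisfiable.

Unsatisfiable — no assignment works.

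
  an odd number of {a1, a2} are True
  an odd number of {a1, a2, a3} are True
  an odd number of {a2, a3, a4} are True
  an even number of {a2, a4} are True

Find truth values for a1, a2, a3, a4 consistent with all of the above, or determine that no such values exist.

Unsatisfiable — no assignment works.

Adding constraints 1, 2, 3, 4 mod 2: every variable appears an even number of times on the left, so the left side is 0.
But the right sides sum to 1 (mod 2). 0 ≠ 1 — the system is inconsistent.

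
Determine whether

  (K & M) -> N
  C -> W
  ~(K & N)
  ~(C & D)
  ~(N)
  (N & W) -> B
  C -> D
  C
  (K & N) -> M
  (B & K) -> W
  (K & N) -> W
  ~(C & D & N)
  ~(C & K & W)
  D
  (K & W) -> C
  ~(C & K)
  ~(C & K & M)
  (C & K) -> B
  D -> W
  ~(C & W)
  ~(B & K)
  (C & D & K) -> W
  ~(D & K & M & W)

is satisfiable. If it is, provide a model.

Case C = True:
  (~C | W) forces W = True.
  Clause (~C | ~W) is falsified — contradiction.
Case C = False:
  Clause (C) is falsified — contradiction.
Both cases fail, so the formula is unsatisfiable.

The formula is unsatisfiable.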